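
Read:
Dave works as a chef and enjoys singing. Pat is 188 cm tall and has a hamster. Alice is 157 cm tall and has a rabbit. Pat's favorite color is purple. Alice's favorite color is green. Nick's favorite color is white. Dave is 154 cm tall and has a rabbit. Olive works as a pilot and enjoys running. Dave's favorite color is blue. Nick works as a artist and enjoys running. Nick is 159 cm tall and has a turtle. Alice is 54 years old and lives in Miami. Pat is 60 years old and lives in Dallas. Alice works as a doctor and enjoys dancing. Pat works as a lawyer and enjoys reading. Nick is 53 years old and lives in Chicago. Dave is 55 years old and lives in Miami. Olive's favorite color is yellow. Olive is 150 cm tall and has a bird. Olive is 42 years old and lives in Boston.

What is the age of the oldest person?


Oldest: Pat at 60

60


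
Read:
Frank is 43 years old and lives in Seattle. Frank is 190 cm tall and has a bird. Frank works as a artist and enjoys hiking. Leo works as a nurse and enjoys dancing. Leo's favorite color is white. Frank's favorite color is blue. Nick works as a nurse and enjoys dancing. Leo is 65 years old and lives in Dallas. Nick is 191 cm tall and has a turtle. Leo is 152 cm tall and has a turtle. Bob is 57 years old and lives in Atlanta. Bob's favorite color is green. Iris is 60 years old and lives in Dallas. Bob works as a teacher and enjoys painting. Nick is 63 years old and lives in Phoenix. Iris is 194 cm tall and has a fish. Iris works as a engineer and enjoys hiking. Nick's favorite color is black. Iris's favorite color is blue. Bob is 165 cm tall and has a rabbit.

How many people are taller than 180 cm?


Taller than 180: 3

3


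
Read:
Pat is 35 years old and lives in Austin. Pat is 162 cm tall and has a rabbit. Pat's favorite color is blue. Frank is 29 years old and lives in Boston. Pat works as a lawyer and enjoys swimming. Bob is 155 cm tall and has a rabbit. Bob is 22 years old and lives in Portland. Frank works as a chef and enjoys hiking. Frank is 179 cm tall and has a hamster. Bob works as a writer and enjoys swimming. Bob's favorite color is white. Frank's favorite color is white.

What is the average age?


Sum=86, n=3, avg=28.67

28.67


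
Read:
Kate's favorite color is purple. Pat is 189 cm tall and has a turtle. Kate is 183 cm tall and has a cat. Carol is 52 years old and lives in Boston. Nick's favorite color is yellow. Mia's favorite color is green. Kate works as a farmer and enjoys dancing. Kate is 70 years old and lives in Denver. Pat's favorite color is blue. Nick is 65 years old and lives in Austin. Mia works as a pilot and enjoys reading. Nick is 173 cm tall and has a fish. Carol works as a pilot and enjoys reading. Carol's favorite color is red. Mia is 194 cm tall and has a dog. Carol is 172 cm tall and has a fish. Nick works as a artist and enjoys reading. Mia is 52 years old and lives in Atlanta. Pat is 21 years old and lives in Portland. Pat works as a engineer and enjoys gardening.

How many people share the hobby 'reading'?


Count: 3

3


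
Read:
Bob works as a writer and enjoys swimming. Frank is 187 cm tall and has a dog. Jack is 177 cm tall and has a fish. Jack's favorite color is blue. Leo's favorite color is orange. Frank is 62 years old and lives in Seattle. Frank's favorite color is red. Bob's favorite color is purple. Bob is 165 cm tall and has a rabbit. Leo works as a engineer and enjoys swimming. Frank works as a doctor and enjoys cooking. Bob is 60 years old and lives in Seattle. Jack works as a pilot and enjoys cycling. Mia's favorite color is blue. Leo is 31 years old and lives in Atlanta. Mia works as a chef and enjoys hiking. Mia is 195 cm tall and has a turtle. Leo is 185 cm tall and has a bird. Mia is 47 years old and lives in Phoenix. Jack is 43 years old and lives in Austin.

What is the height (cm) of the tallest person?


Tallest: Mia at 195 cm

195


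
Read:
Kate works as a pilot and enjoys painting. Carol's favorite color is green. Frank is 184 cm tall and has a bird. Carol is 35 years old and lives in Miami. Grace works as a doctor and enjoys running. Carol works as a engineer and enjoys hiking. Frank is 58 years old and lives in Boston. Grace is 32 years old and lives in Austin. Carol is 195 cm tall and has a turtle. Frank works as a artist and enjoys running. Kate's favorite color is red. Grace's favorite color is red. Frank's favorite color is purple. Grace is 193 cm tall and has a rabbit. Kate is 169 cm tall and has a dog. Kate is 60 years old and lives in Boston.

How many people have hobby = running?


Count: 2

2


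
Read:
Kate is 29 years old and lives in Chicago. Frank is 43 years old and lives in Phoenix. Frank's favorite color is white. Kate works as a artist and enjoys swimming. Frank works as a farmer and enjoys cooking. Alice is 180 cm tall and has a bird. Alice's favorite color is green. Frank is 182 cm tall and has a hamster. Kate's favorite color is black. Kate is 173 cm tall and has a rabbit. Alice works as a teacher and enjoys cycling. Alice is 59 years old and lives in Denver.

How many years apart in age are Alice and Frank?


59 vs 43, diff = 16

16


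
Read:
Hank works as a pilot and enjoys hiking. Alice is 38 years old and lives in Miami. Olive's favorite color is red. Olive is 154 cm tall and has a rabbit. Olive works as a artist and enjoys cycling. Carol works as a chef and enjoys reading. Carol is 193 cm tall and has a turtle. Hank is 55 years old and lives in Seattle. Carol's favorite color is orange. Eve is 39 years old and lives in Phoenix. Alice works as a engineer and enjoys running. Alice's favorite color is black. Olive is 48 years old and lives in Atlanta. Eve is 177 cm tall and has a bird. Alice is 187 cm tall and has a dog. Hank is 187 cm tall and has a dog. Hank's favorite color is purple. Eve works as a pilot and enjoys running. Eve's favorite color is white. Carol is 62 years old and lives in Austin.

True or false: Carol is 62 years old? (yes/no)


Carol is actually 62. yes

yes


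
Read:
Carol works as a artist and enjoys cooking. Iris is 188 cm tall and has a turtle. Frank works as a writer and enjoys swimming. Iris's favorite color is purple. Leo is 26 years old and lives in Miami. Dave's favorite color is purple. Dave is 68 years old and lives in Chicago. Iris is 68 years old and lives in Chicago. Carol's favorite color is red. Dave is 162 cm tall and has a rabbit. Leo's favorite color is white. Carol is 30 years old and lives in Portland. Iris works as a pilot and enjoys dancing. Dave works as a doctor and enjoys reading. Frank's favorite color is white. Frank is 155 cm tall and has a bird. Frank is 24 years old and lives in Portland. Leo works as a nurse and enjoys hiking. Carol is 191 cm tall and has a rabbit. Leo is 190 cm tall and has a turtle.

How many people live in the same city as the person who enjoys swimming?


Person with hobby swimming is Frank, city Portland. Count = 2

2


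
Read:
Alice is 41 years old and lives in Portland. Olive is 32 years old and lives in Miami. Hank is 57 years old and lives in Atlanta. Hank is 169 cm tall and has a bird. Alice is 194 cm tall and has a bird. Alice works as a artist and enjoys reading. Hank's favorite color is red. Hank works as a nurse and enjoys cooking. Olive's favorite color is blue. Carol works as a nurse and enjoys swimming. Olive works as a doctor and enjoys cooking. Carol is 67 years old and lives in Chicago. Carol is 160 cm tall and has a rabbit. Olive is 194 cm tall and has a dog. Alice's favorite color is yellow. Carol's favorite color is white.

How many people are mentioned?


People: Hank, Alice, Carol, Olive. Count = 4

4


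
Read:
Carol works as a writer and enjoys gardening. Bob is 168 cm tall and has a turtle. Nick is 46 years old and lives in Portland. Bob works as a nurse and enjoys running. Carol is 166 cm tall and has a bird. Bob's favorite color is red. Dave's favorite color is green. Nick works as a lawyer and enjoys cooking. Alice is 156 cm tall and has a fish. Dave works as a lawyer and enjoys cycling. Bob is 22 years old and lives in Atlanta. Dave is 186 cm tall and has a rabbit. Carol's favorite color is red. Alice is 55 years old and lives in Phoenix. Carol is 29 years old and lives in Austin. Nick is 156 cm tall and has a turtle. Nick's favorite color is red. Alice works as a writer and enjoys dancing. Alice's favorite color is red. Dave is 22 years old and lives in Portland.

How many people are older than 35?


Filter: 2

2


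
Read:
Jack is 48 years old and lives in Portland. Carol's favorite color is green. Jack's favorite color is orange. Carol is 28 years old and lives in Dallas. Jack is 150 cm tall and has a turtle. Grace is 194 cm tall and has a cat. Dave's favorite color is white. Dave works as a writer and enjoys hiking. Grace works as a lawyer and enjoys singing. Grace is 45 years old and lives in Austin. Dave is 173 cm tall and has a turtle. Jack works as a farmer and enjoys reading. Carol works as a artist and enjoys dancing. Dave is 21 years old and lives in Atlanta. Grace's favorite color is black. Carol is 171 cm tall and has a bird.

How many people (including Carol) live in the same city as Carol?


Carol lives in Dallas. Count = 1

1


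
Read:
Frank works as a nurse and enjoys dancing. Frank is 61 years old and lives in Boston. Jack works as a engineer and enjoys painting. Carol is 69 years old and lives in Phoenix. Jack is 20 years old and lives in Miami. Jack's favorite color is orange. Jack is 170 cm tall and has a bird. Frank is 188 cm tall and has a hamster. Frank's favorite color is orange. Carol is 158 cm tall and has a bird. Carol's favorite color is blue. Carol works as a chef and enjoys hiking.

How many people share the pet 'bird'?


Count: 2

2


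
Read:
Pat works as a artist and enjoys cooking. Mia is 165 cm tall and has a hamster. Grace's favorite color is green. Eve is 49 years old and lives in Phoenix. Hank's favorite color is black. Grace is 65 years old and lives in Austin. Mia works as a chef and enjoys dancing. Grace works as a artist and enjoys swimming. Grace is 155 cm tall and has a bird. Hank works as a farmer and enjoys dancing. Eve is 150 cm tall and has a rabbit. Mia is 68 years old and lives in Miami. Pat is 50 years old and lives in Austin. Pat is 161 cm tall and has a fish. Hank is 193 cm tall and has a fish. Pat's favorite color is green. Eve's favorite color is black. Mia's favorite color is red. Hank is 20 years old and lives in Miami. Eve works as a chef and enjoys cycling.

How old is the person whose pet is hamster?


Person with pet=hamster is Mia, age 68

68


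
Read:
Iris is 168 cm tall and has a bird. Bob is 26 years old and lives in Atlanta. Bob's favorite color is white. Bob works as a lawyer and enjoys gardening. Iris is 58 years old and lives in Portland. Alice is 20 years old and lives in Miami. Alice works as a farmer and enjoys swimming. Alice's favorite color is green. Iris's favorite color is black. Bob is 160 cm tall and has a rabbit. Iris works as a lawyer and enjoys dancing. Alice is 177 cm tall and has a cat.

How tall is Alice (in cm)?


Alice is 177 cm tall

177


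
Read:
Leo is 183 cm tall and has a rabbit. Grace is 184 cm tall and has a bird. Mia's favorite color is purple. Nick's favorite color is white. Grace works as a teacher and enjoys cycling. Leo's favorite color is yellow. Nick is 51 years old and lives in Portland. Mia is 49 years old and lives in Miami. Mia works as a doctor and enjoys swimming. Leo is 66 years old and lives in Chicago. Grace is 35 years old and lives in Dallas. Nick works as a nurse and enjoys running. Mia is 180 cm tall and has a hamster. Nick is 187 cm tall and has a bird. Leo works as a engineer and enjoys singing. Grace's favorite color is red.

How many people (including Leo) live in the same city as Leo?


Leo lives in Chicago. Count = 1

1


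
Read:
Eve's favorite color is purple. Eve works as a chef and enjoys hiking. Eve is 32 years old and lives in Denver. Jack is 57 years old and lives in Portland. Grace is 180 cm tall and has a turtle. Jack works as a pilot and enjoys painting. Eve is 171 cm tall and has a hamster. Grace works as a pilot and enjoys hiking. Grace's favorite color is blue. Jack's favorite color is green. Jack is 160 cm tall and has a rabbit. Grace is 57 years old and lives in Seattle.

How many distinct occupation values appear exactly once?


Unique occupation values: 1

1


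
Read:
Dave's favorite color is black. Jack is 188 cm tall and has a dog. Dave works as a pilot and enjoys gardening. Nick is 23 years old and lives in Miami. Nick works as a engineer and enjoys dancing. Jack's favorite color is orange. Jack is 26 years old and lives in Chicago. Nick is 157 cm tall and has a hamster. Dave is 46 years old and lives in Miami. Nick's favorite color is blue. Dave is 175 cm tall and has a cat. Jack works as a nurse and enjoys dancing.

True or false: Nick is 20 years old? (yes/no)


Nick is actually 23. no

no


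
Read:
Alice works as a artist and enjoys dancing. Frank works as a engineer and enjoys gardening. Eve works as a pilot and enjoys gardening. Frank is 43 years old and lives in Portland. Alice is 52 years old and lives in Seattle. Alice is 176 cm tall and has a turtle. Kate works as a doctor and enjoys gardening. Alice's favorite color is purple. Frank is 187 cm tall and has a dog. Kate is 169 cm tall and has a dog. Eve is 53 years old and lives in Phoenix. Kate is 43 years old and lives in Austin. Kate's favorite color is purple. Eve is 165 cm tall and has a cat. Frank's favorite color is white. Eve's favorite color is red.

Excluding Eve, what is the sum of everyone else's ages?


Sum (excluding Eve): 138

138


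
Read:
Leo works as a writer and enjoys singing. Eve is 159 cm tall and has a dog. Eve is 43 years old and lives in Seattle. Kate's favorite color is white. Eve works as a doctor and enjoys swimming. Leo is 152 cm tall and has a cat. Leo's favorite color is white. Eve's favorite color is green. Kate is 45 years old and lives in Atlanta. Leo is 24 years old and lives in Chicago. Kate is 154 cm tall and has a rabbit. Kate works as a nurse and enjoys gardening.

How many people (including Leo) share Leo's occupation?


Leo is a writer. Count = 1

1


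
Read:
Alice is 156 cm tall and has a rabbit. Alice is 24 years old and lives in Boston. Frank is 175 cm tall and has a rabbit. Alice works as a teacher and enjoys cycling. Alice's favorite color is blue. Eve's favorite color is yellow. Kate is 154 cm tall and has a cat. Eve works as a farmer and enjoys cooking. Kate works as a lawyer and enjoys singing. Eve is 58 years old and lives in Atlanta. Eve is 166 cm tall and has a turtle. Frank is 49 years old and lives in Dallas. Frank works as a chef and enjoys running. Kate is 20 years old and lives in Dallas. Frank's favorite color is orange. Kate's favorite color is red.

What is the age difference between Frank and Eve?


|49 - 58| = 9

9


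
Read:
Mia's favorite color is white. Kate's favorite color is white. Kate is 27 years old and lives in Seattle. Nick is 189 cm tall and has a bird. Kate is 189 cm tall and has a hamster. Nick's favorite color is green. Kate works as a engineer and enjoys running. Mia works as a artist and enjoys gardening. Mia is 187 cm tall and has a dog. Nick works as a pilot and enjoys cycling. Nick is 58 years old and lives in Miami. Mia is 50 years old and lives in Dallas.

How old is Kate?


Kate is 27 years old

27


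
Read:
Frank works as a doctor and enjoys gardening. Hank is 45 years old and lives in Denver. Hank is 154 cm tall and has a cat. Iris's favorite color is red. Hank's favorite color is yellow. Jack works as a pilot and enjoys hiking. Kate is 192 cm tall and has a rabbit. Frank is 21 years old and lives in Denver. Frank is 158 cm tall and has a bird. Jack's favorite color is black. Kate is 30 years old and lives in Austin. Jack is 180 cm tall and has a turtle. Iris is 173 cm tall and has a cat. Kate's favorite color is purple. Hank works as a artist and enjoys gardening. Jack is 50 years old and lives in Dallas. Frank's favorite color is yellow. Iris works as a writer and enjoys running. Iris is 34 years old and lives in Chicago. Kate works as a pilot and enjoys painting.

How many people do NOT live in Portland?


Not in Portland: 5

5


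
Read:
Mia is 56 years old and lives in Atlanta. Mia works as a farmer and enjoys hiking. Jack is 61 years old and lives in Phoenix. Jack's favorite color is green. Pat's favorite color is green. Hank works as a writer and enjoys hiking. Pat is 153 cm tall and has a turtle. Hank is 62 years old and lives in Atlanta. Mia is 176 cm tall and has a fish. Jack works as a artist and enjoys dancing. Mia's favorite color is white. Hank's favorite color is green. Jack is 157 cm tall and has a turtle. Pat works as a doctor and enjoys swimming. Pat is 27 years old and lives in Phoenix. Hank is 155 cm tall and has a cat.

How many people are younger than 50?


Filter: 1

1


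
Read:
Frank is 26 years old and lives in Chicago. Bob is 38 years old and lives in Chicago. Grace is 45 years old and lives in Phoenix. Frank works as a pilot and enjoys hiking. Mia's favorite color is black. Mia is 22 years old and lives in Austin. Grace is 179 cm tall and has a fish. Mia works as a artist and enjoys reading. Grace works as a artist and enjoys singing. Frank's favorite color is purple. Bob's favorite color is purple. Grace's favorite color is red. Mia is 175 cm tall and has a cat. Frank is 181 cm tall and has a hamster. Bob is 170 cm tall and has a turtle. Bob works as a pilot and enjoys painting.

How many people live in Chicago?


Count in Chicago: 2

2


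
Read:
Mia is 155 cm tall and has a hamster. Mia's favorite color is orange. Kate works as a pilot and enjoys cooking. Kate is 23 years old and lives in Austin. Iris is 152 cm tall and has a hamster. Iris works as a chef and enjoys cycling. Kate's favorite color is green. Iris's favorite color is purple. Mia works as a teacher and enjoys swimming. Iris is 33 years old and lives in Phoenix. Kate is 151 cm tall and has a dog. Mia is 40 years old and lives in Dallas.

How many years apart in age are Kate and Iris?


23 vs 33, diff = 10

10


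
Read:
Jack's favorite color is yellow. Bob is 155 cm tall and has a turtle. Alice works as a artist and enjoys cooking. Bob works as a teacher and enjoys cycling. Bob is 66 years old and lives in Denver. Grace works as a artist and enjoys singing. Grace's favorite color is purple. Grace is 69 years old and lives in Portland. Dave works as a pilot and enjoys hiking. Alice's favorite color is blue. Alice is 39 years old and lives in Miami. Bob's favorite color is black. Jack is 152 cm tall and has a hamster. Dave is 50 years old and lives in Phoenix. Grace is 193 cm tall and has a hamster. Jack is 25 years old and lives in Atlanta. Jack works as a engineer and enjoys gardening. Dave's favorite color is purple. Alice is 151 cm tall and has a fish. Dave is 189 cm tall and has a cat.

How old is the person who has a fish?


Person with fish is Alice, age 39

39


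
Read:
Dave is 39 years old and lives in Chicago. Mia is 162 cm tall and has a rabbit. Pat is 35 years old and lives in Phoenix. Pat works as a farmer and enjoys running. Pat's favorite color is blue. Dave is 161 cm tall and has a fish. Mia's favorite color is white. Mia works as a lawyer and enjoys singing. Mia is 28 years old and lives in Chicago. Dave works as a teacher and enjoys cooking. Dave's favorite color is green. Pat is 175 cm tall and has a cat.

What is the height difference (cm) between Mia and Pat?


|162 - 175| = 13

13


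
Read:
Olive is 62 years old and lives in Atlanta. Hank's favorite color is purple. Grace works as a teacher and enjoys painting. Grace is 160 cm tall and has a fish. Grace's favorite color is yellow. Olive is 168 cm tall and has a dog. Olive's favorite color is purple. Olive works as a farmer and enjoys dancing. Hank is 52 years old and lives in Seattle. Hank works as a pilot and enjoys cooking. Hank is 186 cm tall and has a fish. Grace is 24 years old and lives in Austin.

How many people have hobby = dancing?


Count: 1

1


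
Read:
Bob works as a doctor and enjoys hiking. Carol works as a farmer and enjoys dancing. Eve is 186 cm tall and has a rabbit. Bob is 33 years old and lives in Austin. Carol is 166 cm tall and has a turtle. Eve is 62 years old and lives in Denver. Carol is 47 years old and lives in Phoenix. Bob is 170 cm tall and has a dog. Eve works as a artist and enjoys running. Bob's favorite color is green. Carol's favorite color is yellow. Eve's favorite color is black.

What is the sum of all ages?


62+33+47 = 142

142


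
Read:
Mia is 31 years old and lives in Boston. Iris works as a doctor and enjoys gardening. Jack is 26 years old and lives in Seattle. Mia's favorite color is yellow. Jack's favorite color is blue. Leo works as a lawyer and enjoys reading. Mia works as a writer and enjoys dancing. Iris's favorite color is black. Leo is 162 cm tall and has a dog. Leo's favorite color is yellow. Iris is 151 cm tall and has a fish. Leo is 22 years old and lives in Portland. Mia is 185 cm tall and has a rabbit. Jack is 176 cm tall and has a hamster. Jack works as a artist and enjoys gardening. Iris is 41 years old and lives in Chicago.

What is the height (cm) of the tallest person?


Tallest: Mia at 185 cm

185


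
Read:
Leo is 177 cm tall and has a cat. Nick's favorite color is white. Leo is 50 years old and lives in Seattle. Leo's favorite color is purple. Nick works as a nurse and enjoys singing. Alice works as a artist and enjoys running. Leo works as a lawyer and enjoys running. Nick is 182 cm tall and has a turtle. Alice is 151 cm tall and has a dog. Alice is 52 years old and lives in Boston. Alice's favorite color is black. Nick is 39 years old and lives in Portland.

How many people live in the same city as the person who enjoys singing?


Person with hobby singing is Nick, city Portland. Count = 1

1


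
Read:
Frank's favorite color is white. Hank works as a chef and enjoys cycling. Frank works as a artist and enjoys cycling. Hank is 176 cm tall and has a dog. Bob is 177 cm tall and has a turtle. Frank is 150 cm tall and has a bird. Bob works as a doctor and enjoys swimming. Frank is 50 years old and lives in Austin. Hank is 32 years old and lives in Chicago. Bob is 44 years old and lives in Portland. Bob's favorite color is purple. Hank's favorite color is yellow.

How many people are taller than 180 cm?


Taller than 180: 0

0


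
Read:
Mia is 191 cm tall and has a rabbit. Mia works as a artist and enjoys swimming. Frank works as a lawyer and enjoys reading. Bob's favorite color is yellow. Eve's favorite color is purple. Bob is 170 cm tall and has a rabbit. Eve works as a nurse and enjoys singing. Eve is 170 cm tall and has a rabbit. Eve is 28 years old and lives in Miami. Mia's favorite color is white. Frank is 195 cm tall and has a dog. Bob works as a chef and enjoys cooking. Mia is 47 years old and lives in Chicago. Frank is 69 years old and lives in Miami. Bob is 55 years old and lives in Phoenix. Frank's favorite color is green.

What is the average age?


Sum=199, n=4, avg=49.75

49.75


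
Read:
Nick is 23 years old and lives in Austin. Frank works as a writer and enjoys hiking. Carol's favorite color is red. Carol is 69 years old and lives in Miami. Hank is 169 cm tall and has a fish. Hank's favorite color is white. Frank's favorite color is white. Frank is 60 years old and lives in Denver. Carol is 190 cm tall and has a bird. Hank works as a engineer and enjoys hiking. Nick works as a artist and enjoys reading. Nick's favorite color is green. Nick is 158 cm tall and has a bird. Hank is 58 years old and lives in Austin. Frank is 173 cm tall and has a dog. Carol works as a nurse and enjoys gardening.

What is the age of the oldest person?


Oldest: Carol at 69

69


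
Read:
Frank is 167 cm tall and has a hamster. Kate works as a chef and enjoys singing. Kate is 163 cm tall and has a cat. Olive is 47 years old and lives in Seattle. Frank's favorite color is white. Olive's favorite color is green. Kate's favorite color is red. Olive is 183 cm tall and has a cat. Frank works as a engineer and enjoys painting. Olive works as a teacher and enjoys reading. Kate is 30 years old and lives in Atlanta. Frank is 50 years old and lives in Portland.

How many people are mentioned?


People: Kate, Frank, Olive. Count = 3

3


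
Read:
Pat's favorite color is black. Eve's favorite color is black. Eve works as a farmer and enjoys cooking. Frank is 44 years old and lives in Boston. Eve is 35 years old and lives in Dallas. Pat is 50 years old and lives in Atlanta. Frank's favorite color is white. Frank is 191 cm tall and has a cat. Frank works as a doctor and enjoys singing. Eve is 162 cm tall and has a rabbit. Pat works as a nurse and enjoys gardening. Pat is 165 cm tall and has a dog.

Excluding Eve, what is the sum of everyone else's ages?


Sum (excluding Eve): 94

94


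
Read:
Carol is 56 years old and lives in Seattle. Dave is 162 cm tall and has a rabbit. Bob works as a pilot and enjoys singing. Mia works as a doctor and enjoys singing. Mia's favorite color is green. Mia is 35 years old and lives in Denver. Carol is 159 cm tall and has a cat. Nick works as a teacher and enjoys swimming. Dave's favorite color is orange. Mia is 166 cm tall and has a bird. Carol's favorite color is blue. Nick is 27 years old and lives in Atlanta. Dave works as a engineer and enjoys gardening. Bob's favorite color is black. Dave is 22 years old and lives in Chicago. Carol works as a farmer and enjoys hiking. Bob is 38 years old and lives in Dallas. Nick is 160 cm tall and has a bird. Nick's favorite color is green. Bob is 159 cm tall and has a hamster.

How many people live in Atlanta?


Count in Atlanta: 1

1


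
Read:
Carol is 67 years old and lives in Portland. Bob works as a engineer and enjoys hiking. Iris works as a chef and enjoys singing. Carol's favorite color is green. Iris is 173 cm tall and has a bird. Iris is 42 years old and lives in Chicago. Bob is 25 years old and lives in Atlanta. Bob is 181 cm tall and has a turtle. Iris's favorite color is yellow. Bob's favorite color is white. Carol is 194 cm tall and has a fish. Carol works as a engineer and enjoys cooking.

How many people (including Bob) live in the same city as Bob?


Bob lives in Atlanta. Count = 1

1


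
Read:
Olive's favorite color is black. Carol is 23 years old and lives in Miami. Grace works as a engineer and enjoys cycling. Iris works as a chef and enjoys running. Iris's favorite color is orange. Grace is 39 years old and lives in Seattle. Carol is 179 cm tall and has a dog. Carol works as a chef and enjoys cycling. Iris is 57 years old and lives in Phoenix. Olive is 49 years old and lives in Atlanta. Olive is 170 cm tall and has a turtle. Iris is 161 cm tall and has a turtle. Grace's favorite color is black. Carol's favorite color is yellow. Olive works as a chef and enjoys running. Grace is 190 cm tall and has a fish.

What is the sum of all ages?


57+23+49+39 = 168

168


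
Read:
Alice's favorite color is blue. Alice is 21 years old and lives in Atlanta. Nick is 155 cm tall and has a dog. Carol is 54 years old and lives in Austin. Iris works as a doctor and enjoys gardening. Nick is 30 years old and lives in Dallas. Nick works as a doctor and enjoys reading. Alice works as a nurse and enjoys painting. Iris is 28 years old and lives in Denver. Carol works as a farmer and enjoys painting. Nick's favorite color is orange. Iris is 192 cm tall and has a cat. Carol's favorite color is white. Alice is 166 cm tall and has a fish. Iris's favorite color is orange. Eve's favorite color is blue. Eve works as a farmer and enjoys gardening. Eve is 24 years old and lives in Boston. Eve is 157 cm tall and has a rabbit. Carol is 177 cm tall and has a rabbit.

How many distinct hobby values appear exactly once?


Unique hobby values: 1

1


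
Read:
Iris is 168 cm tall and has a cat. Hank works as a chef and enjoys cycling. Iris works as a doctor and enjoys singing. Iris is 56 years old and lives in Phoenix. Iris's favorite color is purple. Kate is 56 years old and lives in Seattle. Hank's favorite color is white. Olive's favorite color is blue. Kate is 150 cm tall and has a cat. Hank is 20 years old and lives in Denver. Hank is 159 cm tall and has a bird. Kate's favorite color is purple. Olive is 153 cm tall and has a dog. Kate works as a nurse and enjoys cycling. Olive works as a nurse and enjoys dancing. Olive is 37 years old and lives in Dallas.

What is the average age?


Sum=169, n=4, avg=42.25

42.25


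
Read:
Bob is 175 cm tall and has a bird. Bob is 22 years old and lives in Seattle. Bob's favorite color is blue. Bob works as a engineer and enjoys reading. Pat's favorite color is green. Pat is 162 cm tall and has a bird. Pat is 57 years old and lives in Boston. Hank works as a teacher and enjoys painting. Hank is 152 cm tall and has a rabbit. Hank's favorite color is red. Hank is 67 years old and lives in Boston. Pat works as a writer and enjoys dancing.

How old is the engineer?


The engineer is Bob, age 22

22


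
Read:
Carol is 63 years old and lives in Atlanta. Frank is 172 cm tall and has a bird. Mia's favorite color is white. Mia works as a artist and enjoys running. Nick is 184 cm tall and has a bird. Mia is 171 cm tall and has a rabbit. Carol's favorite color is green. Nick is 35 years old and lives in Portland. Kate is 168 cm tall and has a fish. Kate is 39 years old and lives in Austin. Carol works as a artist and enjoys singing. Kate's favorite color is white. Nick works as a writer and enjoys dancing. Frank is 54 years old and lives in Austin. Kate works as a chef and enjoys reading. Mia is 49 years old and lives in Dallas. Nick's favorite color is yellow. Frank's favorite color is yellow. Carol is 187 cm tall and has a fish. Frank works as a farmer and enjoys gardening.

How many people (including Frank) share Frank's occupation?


Frank is a farmer. Count = 1

1


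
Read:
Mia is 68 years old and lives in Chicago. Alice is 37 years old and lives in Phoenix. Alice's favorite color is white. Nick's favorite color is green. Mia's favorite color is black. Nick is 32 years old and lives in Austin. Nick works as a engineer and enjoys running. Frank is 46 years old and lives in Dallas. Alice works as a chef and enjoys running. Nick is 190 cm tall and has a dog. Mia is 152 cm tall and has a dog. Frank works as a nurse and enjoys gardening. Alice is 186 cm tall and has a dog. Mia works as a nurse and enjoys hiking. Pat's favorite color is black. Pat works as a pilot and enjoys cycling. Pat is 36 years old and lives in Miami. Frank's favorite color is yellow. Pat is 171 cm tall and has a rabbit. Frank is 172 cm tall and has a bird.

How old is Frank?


Frank is 46 years old

46


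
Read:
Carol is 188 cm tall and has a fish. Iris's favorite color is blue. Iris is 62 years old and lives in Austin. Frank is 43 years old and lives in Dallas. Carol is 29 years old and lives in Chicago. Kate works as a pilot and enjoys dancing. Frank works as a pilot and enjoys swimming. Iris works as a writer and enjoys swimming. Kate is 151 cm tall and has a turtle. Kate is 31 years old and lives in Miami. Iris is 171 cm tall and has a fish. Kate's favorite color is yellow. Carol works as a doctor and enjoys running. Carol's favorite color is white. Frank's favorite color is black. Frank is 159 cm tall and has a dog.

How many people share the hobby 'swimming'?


Count: 2

2


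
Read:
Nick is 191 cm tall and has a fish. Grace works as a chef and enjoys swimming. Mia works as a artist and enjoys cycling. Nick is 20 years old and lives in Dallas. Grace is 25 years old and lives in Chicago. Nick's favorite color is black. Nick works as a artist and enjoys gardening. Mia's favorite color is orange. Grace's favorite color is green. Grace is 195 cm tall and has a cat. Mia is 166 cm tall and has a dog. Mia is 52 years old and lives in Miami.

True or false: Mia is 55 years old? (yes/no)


Mia is actually 52. no

no


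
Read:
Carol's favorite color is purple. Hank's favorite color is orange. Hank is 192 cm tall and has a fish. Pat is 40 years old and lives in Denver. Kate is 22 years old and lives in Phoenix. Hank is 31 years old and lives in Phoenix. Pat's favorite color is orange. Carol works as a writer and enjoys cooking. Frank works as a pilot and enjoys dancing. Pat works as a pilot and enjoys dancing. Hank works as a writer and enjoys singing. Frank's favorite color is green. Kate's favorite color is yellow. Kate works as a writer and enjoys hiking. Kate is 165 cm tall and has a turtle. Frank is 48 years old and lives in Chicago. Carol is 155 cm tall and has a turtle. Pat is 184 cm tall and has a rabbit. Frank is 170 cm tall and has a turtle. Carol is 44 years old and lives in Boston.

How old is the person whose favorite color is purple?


Person with favorite color=purple is Carol, age 44

44


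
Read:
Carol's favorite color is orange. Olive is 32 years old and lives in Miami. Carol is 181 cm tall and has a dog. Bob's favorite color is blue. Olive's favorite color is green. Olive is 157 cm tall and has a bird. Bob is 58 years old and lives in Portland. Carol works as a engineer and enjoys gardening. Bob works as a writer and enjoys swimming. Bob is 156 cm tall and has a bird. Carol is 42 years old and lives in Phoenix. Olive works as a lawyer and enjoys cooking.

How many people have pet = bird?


Count: 2

2


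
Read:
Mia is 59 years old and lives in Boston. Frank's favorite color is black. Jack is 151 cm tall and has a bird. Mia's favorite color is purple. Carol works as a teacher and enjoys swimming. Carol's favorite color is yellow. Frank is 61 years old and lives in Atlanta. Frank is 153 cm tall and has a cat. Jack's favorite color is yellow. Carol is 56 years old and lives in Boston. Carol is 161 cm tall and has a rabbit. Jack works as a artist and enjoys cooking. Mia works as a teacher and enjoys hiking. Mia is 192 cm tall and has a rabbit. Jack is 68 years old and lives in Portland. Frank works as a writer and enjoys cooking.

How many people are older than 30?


Filter: 4

4


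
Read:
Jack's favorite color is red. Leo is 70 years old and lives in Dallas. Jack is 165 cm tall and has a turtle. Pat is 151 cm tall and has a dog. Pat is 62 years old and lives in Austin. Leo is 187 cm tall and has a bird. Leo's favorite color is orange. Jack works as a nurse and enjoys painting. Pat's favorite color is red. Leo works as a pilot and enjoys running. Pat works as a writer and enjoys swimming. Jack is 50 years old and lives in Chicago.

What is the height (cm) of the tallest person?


Tallest: Leo at 187 cm

187


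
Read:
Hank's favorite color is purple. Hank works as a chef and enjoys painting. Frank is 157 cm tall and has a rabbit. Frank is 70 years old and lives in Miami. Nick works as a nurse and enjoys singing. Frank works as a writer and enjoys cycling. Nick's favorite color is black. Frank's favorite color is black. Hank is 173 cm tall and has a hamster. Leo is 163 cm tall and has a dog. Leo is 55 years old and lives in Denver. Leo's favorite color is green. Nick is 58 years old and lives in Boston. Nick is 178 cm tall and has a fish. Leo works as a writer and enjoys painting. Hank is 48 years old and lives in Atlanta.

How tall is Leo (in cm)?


Leo is 163 cm tall

163


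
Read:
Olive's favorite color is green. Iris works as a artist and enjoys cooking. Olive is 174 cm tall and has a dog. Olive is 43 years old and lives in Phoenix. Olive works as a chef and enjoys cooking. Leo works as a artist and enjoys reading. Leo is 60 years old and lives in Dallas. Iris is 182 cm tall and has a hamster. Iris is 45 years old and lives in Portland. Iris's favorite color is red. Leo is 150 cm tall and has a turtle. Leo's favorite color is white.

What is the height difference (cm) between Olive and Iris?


|174 - 182| = 8

8


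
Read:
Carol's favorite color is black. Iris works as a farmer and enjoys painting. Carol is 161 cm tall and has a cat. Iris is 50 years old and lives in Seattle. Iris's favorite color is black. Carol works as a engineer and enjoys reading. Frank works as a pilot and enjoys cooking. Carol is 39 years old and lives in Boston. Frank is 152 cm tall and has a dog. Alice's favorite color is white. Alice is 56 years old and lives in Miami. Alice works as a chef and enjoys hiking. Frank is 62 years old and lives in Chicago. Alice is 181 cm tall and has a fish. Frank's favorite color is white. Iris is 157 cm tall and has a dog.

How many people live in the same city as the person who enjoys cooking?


Person with hobby cooking is Frank, city Chicago. Count = 1

1


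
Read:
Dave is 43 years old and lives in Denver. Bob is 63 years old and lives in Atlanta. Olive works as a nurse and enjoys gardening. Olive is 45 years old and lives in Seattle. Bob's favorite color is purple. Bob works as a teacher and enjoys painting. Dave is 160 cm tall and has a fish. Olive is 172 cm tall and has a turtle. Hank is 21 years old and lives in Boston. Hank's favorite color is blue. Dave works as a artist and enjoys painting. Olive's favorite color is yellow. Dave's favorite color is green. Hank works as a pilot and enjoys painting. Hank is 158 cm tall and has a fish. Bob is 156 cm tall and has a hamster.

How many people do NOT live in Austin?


Not in Austin: 4

4


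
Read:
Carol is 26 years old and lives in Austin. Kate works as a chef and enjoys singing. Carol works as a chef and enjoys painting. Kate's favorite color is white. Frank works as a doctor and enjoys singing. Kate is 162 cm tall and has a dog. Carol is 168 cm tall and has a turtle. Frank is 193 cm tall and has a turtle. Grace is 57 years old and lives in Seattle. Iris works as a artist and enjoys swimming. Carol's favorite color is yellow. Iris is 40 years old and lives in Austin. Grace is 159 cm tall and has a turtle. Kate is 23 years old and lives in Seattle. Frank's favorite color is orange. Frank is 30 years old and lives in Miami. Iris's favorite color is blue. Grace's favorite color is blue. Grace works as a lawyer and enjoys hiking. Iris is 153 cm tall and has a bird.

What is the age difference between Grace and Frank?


|57 - 30| = 27

27


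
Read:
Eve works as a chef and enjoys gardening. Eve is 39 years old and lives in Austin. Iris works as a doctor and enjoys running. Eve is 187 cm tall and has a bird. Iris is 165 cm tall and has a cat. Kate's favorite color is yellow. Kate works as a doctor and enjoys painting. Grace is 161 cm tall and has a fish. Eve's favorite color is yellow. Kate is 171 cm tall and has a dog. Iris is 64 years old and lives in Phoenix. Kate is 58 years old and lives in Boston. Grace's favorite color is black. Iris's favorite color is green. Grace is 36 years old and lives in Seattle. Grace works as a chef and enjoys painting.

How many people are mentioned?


People: Eve, Iris, Kate, Grace. Count = 4

4


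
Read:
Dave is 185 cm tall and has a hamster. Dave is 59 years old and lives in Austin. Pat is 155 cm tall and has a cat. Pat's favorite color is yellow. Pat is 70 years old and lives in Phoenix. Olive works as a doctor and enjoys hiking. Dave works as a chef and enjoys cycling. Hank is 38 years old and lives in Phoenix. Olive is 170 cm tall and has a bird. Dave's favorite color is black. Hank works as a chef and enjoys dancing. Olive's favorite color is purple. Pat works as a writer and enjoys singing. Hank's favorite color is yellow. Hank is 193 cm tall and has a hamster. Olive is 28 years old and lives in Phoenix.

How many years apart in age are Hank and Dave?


38 vs 59, diff = 21

21


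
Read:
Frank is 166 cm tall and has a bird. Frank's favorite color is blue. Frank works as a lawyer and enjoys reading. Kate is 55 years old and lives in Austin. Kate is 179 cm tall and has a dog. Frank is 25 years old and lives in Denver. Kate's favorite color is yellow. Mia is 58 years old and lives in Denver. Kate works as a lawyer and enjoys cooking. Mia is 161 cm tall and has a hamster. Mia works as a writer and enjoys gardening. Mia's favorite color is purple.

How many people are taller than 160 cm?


Taller than 160: 3

3
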